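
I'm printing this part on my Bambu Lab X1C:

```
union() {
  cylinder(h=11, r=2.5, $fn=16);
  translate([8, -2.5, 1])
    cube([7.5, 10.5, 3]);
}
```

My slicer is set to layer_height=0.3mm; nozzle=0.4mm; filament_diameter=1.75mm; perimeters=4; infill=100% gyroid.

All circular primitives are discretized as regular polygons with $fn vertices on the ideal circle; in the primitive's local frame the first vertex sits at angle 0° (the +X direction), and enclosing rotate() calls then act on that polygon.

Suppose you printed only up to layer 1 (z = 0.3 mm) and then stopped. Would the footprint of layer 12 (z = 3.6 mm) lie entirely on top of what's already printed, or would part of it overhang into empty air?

Compare the two slices. At z = 0.3: the cylinder: section is a regular 16-gon, circumradius r=2.5 (area = (16/2)·2.500²·sin(360°/16) = 19.13 mm²); the cube at (8, -2.5) is not intersected at this z (z outside [1, 4]); Combining (union): only the r=2.5 cylinder is present, so the union is just that shape — area = 19.13 mm². At z = 3.6: the r=2.5 cylinder gives a regular 16-gon of circumradius 2.5 (constant along its height) (area = (16/2)·2.500²·sin(360°/16) = 19.13 mm²); the cube at (8, -2.5) (footprint 7.5×10.5) is included at this height (area 78.75 mm²); Combining (union): the 2 present regions are separate (no shared area or edge), so areas and boundary lengths simply add and each stays a separate island — area = 97.88 mm². Checking containment: at z = 3.6 the cross-section extends beyond the z = 0.3 cross-section by about 78.75 mm².

part overhangs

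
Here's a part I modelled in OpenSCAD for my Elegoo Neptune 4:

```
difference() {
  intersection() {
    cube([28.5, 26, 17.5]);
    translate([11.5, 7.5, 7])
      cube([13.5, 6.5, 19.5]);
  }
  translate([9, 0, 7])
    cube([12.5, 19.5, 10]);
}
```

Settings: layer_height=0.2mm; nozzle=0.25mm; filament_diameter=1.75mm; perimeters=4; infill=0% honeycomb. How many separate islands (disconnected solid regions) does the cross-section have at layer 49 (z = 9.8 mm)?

1

At z = 9.8 mm: the cube (footprint 28.5×26) is included at this height; the cube at (11.5, 7.5) (footprint 13.5×6.5) is included at this height; Taking the intersection: the 13.5×6.5 cube at (11.5, 7.5) lies inside the 28.5×26 cube, so the common part is the 13.5×6.5 cube at (11.5, 7.5) itself — 1 connected region; the cube at (9, 0) is present — its section is the full 12.5×19.5 rectangle; Subtracting the remaining from the first: starting from that combined region, the 12.5×19.5 cube at (9, 0) partially overlaps it — only the 65.00 mm² overlap (of its 243.75 mm²) is removed, clipping the outline — 1 connected region. Overall, the cross-section is a single solid region. Island count = 1.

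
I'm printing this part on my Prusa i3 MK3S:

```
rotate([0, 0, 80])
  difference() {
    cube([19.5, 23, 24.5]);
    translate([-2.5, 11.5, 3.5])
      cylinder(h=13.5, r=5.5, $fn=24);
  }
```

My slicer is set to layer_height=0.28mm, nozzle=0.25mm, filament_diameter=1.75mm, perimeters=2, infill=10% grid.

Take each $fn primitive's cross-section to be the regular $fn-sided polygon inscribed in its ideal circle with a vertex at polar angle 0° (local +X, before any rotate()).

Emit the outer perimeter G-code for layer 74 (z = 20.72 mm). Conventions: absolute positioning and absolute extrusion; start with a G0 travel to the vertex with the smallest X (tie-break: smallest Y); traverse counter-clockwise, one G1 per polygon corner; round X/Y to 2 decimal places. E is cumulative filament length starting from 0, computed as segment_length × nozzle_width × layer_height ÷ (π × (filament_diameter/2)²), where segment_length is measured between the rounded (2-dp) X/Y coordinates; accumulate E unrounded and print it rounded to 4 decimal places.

At z = 20.72 mm: the cube (footprint 19.5×23) is included at this height; the cylinder at (-2.5, 11.5) does not reach this height (z outside [3.5, 17]); Taking the first minus the rest: none of the subtracted shapes is present at this height, so the 19.5×23 cube is unchanged — 1 connected region; (whole slice rotated 80° about Z — lengths, areas and connectivity unchanged). The outline is a single polygon with 4 vertices. Extrusion per mm of travel: 0.25 × 0.28 / (π × 0.875²) = 0.029103. Accumulating E over each segment gives final E = 2.4738.

G0 X-22.65 Y3.99 Z20.72
G1 X0.00 Y0.00 E0.6693
G1 X3.39 Y19.20 E1.2367
G1 X-19.26 Y23.20 E1.9061
G1 X-22.65 Y3.99 E2.4738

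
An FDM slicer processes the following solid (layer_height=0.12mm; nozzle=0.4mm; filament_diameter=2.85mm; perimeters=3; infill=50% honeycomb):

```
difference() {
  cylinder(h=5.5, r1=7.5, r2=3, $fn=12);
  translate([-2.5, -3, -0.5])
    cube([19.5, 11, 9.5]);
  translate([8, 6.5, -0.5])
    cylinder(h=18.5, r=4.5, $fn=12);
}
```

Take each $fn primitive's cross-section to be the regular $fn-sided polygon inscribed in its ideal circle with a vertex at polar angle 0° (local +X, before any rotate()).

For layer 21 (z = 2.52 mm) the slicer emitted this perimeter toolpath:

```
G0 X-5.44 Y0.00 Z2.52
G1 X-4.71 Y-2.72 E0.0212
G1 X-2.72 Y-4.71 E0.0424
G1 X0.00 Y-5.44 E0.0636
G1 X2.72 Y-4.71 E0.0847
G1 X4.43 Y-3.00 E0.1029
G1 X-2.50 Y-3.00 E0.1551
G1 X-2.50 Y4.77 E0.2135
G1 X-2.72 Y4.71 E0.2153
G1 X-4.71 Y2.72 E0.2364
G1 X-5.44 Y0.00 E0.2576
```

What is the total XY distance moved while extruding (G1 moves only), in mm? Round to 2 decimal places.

34.24 mm

Sum the Euclidean lengths of each G1 segment: total = 34.24 mm.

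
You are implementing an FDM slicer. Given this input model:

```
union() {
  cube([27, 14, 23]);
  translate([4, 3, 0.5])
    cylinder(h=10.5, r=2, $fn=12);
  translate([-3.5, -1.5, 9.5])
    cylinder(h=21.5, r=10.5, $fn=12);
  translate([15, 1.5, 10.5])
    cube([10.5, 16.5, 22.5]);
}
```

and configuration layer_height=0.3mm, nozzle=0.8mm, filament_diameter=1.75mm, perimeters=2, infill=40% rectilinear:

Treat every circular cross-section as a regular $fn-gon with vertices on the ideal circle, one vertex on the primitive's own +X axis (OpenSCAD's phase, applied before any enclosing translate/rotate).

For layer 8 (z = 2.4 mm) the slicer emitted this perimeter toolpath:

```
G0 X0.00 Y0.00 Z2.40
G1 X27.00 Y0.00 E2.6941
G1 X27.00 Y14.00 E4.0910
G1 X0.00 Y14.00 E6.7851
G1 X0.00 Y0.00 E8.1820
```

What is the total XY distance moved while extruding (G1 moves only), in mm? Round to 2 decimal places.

82.00 mm

Sum the Euclidean lengths of each G1 segment: total = 82.00 mm.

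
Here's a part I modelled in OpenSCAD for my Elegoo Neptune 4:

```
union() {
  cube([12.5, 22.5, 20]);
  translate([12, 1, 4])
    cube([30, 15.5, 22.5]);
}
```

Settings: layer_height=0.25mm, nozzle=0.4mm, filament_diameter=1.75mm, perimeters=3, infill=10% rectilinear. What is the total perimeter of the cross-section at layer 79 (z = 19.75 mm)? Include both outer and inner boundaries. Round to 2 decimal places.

129.00 mm

At z = 19.75 mm: the cube (footprint 12.5×22.5) is included at this height (perimeter 70.00 mm); the cube at (12, 1) is present — its section is the full 30×15.5 rectangle (perimeter 91.00 mm); Taking the union: the regions partially overlap (shared area 7.75 mm²), so the edge portions inside another operand are dropped and the merged outline is re-measured after clipping — boundary = 129.00 mm. Overall, the cross-section is a single solid region. Total boundary length (outer) = 129.00 mm.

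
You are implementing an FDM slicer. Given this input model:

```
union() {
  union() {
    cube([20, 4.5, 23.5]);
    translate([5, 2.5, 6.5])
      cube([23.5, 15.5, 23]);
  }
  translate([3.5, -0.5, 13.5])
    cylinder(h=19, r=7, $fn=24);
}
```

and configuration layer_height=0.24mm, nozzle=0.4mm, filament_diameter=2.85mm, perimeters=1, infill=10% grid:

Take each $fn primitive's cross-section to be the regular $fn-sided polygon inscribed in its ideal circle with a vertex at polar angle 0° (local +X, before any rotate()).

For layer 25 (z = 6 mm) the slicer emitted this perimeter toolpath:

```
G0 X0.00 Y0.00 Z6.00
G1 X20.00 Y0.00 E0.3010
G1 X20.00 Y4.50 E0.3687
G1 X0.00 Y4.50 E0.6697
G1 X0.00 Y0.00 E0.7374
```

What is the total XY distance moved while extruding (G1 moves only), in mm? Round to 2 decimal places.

49.00 mm

Sum the Euclidean lengths of each G1 segment: total = 49.00 mm.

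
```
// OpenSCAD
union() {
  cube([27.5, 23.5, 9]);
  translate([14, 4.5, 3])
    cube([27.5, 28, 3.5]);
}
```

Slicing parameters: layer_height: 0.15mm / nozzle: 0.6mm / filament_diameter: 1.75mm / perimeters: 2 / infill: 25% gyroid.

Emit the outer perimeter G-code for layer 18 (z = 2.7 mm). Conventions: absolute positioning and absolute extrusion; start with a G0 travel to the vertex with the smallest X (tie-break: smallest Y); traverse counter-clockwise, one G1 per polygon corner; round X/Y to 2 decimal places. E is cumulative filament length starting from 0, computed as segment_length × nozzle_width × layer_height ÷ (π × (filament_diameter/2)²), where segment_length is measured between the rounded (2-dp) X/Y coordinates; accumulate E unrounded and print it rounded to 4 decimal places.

G0 X0.00 Y0.00 Z2.70
G1 X27.50 Y0.00 E1.0290
G1 X27.50 Y23.50 E1.9083
G1 X0.00 Y23.50 E2.9373
G1 X0.00 Y0.00 E3.8166

At z = 2.7 mm: the cube is present — its section is the full 27.5×23.5 rectangle; the cube at (14, 4.5) does not reach this height (z outside [3, 6.5]); Merging all regions: only the 27.5×23.5 cube is present, so the union is just that shape — 1 connected region. The outline is a single polygon with 4 vertices. Extrusion per mm of travel: 0.6 × 0.15 / (π × 0.875²) = 0.037418. Accumulating E over each segment gives final E = 3.8166.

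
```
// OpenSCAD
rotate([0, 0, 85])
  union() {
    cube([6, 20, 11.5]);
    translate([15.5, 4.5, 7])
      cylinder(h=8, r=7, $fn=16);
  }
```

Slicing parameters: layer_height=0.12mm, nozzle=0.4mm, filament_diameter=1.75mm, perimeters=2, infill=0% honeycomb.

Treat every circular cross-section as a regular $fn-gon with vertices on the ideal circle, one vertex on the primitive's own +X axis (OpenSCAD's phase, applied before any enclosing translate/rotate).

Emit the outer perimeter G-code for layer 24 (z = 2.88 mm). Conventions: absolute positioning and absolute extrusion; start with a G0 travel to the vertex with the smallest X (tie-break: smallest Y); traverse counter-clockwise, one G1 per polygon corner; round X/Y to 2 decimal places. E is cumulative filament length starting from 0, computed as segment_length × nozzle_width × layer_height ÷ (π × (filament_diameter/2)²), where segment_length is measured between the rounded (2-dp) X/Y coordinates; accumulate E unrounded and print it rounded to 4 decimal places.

At z = 2.88 mm: the cube (footprint 6×20) is included at this height; the cylinder at (15.5, 4.5) does not reach this height (z outside [7, 15]); Taking the union: only the 6×20 cube is present, so the union is just that shape — 1 connected region; (whole slice rotated 85° about Z — lengths, areas and connectivity unchanged). The outline is a single polygon with 4 vertices. Extrusion per mm of travel: 0.4 × 0.12 / (π × 0.875²) = 0.019956. Accumulating E over each segment gives final E = 1.0377.

G0 X-19.92 Y1.74 Z2.88
G1 X0.00 Y0.00 E0.3990
G1 X0.52 Y5.98 E0.5188
G1 X-19.40 Y7.72 E0.9179
G1 X-19.92 Y1.74 E1.0377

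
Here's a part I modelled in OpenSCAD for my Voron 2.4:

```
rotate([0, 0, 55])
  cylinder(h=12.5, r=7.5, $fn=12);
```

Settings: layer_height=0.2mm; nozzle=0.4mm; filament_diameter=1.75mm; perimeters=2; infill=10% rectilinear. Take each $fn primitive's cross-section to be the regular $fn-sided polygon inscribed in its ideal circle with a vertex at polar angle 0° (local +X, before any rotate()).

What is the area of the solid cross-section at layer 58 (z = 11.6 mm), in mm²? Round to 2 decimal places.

At z = 11.6 mm: the cylinder: section is a regular 12-gon, circumradius r=7.5 (area = (12/2)·7.500²·sin(360°/12) = 168.75 mm²); (rotated 55° about Z; rotation is an isometry so areas/perimeters/island counts are preserved). Overall, the cross-section is a single solid region. Net area = 168.75 mm².

168.75 mm²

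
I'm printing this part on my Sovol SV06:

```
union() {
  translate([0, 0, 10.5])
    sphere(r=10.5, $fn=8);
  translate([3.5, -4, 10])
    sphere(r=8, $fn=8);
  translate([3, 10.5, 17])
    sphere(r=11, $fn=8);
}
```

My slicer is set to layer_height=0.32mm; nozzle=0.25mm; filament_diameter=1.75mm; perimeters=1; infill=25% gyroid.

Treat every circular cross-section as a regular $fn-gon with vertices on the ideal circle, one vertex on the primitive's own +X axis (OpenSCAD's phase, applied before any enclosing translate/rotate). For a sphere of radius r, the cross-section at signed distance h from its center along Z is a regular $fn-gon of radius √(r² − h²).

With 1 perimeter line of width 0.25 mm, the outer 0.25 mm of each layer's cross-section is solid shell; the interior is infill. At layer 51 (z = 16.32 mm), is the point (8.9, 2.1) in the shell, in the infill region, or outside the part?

At z = 16.32 mm: the r=10.5 sphere contributes a regular 8-gon of circumradius √(10.5²−5.82²) = 8.739; the r=8 sphere at (3.5, -4) slices to a regular 8-gon of circumradius 4.905 (√(r²−h²) with h=6.32 from center); the sphere at (3, 10.5): section is a regular 8-gon, circumradius = √(r²−h²) = √(11²−0.68²) = 10.979; Merging all regions: the regions partially overlap (shared area 138.32 mm²), so overlapping operands fuse into one piece — 1 connected region. Overall, the cross-section is a single solid region. The nearest boundary edge runs (10.76, 2.74)→(8.07, 1.62); distance from the point to it = 0.12 mm. The point is inside the cross-section, 0.12 mm from the nearest boundary — within the 0.25 mm shell band (1 × 0.25).

shell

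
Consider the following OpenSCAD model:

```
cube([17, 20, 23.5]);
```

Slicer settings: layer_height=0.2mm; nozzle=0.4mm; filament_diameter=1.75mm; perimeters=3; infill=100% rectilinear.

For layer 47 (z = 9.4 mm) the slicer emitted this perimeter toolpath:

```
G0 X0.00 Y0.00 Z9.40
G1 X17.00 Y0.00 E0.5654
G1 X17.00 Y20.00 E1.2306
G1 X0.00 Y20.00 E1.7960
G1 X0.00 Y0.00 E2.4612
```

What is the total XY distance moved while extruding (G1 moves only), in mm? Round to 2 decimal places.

74.00 mm

Sum the Euclidean lengths of each G1 segment: total = 74.00 mm.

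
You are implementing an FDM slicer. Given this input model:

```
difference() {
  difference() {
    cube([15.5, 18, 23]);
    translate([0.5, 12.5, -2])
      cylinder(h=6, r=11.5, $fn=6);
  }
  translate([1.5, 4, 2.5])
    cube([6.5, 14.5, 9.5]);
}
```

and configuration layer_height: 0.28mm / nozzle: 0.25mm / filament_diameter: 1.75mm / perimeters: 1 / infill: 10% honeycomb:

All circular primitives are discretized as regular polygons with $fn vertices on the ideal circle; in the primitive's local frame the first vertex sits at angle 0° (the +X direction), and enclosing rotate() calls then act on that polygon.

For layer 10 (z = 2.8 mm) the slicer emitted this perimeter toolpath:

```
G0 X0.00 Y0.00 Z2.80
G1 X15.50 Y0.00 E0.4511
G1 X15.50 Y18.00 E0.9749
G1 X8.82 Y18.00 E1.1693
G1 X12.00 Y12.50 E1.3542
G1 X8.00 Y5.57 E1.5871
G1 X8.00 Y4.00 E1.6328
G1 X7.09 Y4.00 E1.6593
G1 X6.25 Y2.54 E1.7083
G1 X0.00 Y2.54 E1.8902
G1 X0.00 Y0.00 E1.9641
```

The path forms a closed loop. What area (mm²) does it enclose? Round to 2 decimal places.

Apply the shoelace formula to the sequence of (X, Y) vertices; enclosed area = 130.15 mm².

130.15 mm²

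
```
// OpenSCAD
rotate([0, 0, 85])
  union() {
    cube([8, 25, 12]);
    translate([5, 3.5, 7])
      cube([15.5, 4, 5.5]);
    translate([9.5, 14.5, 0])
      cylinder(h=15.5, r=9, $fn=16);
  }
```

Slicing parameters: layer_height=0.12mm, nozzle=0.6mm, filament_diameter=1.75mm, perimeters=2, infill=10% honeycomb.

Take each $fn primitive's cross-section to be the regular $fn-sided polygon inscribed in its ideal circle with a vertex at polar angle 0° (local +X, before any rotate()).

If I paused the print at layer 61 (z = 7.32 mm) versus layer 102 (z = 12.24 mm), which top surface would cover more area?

Layer 61 (z = 7.32): the 8×25 cube contributes its full rectangle (area 200.00 mm²); the cube at (5, 3.5) is present — its section is the full 15.5×4 rectangle (area 62.00 mm²); the cylinder at (9.5, 14.5): section is a regular 16-gon, circumradius r=9 (area = (16/2)·9.000²·sin(360°/16) = 247.98 mm²); Taking the union: the regions partially overlap — summed areas 509.98 mm² minus the doubly-counted overlap 119.22 mm² gives 390.76 mm² — area = 390.76 mm²; (rotated 85° about Z; rotation is an isometry so areas/perimeters/island counts are preserved). So its area = 390.76 mm². Layer 102 (z = 12.24): the cube is not intersected at this z (z outside [0, 12]); the cube at (5, 3.5) (footprint 15.5×4) is included at this height (area 62.00 mm²); the r=9 cylinder at (9.5, 14.5) gives a regular 16-gon of circumradius 9 (constant along its height) (area = (16/2)·9.000²·sin(360°/16) = 247.98 mm²); Taking the union: the regions partially overlap — summed areas 309.98 mm² minus the doubly-counted overlap 13.73 mm² gives 296.25 mm² — area = 296.25 mm²; (whole slice rotated 85° about Z — lengths, areas and connectivity unchanged). So its area = 296.25 mm². Layer 61 is larger (390.76 vs 296.25 mm²).

layer 61 (z = 7.32 mm)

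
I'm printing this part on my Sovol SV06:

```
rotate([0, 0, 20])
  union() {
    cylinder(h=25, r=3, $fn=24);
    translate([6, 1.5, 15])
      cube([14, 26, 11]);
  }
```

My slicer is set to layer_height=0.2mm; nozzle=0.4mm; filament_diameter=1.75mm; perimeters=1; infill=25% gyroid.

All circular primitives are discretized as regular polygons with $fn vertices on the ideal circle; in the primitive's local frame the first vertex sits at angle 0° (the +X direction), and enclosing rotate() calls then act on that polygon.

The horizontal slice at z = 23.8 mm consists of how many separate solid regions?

At z = 23.8 mm: the r=3 cylinder contributes a regular 24-gon of circumradius 3; the cube at (6, 1.5) is present — its section is the full 14×26 rectangle; Taking the union: the 2 present regions are separate (no shared area or edge), so areas and boundary lengths simply add and each stays a separate island — 2 connected regions; (whole slice rotated 20° about Z — lengths, areas and connectivity unchanged). The result has 2 disconnected regions.

2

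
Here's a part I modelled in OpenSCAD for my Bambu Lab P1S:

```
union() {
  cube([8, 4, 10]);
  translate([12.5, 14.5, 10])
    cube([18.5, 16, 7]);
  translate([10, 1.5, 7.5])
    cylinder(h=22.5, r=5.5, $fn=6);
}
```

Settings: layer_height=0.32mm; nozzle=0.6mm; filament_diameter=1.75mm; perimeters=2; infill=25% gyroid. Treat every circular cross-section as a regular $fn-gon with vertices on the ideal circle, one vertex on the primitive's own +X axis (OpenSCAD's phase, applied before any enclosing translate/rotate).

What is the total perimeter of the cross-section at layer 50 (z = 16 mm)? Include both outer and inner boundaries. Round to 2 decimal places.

102.00 mm

At z = 16 mm: the cube is not intersected at this z (z outside [0, 10]); the 18.5×16 cube at (12.5, 14.5) contributes its full rectangle (perimeter 69.00 mm); the r=5.5 cylinder at (10, 1.5) contributes a regular 6-gon of circumradius 5.5 (perimeter = 2·6·5.500·sin(180°/6) = 33.00 mm); Taking the union: the 2 present regions are separate (no shared area or edge), so areas and boundary lengths simply add and each stays a separate island — boundary = 102.00 mm. Overall, the cross-section has 2 separate islands. Total boundary length (outer) = 102.00 mm.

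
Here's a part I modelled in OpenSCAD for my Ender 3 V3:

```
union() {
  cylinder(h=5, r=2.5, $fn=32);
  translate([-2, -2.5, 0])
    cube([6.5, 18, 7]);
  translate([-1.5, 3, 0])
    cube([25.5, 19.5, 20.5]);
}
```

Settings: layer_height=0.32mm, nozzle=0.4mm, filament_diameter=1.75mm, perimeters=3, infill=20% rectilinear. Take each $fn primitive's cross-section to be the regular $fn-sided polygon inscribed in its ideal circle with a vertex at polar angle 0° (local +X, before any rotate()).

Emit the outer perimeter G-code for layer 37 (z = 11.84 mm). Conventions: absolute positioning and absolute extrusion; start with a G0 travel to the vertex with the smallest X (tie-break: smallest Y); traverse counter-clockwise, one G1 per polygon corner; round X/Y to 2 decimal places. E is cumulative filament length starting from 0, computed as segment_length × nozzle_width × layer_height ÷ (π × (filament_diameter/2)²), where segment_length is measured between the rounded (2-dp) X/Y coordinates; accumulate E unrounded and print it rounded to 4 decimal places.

G0 X-1.50 Y3.00 Z11.84
G1 X24.00 Y3.00 E1.3570
G1 X24.00 Y22.50 E2.3947
G1 X-1.50 Y22.50 E3.7517
G1 X-1.50 Y3.00 E4.7895

At z = 11.84 mm: the cylinder does not reach this height (z outside [0, 5]); the cube at (-2, -2.5) is absent (z outside [0, 7]); the 25.5×19.5 cube at (-1.5, 3) contributes its full rectangle; Combining (union): only the 25.5×19.5 cube at (-1.5, 3) is present, so the union is just that shape — 1 connected region. The outline is a single polygon with 4 vertices. Extrusion per mm of travel: 0.4 × 0.32 / (π × 0.875²) = 0.053216. Accumulating E over each segment gives final E = 4.7895.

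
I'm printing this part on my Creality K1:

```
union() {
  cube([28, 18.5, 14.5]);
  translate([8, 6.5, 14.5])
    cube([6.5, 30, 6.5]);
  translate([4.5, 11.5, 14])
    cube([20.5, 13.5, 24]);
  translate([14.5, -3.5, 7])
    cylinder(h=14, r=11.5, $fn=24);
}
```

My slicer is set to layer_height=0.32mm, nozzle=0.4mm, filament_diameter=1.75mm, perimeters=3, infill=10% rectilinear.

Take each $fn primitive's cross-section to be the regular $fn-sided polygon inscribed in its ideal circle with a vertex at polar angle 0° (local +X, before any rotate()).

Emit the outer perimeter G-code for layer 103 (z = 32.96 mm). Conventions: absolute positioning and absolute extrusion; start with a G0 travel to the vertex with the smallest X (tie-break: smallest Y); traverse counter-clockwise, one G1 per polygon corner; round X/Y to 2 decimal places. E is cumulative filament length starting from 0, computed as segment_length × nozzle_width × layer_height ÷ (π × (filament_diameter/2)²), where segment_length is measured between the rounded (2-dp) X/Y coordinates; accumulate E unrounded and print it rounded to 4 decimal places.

G0 X4.50 Y11.50 Z32.96
G1 X25.00 Y11.50 E1.0909
G1 X25.00 Y25.00 E1.8094
G1 X4.50 Y25.00 E2.9003
G1 X4.50 Y11.50 E3.6187

At z = 32.96 mm: the cube does not reach this height (z outside [0, 14.5]); the cube at (8, 6.5) is absent (z outside [14.5, 21]); the cube at (4.5, 11.5) is present — its section is the full 20.5×13.5 rectangle; the cylinder at (14.5, -3.5) does not reach this height (z outside [7, 21]); Taking the union: only the 20.5×13.5 cube at (4.5, 11.5) is present, so the union is just that shape — 1 connected region. The outline is a single polygon with 4 vertices. Extrusion per mm of travel: 0.4 × 0.32 / (π × 0.875²) = 0.053216. Accumulating E over each segment gives final E = 3.6187.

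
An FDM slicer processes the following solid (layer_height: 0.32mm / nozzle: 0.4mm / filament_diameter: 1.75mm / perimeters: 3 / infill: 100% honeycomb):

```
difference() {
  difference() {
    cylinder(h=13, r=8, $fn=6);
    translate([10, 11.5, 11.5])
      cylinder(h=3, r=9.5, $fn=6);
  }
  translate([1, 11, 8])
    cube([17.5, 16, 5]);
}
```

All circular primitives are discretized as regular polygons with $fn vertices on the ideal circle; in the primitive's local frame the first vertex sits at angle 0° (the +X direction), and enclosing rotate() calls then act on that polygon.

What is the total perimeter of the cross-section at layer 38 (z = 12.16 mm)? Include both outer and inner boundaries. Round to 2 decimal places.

48.00 mm

At z = 12.16 mm: the cylinder: section is a regular 6-gon, circumradius r=8 (perimeter = 2·6·8.000·sin(180°/6) = 48.00 mm); the r=9.5 cylinder at (10, 11.5) contributes a regular 6-gon of circumradius 9.5 (perimeter = 2·6·9.500·sin(180°/6) = 57.00 mm); Taking the first minus the rest: starting from the r=8 cylinder, the r=9.5 cylinder at (10, 11.5) partially overlaps it — only the 3.15 mm² overlap (of its 234.48 mm²) is removed, clipping the outline — boundary = 48.00 mm; the 17.5×16 cube at (1, 11) contributes its full rectangle (perimeter 67.00 mm); Taking the first minus the rest: starting from that combined region, the 17.5×16 cube at (1, 11) misses the remaining region (no effect) — boundary = 48.00 mm. Overall, the cross-section is a single solid region. Total boundary length (outer) = 48.00 mm.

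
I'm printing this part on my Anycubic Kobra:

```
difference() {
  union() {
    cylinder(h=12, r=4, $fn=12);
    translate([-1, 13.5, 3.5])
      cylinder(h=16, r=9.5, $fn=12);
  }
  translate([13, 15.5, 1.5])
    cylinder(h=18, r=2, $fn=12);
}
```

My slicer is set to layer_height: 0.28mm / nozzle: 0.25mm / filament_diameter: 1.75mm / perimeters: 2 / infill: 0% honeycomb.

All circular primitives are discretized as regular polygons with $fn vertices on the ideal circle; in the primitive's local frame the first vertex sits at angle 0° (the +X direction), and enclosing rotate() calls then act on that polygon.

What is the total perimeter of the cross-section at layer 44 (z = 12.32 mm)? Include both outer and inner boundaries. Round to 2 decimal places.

At z = 12.32 mm: the cylinder does not reach this height (z outside [0, 12]); the cylinder at (-1, 13.5): section is a regular 12-gon, circumradius r=9.5 (perimeter = 2·12·9.500·sin(180°/12) = 59.01 mm); Combining (union): only the r=9.5 cylinder at (-1, 13.5) is present, so the union is just that shape — boundary = 59.01 mm; the cylinder at (13, 15.5): section is a regular 12-gon, circumradius r=2 (perimeter = 2·12·2.000·sin(180°/12) = 12.42 mm); Subtracting the remaining from the first: starting from that combined region, the r=2 cylinder at (13, 15.5) misses the remaining region (no effect) — boundary = 59.01 mm. Overall, the cross-section is a single solid region. Total boundary length (outer) = 59.01 mm.

59.01 mm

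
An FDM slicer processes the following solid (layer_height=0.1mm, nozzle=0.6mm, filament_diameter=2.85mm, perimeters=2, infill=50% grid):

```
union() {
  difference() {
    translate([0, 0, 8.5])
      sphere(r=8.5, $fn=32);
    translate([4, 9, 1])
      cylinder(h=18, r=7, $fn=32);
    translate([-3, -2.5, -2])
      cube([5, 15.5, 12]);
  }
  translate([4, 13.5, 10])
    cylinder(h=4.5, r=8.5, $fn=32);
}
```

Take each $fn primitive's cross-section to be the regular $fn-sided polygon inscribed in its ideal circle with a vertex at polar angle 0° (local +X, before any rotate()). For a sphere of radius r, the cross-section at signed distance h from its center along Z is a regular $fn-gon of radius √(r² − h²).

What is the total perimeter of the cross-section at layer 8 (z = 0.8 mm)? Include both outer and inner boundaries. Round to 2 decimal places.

At z = 0.8 mm: the r=8.5 sphere contributes a regular 32-gon of circumradius √(8.5²−7.7²) = 3.600 (perimeter = 2·32·3.600·sin(180°/32) = 22.58 mm); the cylinder at (4, 9) does not reach this height (z outside [1, 19]); the cube at (-3, -2.5) is present — its section is the full 5×15.5 rectangle (perimeter 41.00 mm); Subtracting the remaining from the first: starting from the r=8.5 sphere, the 5×15.5 cube at (-3, -2.5) partially overlaps it — only the 28.51 mm² overlap (of its 77.50 mm²) is removed, clipping the outline — boundary = 30.31 mm; the cylinder at (4, 13.5) is absent (z outside [10, 14.5]); Merging all regions: only the result so far is present, so the union is just that shape — boundary = 30.31 mm. Overall, the cross-section has 2 separate islands. Total boundary length (outer) = 30.31 mm.

30.31 mm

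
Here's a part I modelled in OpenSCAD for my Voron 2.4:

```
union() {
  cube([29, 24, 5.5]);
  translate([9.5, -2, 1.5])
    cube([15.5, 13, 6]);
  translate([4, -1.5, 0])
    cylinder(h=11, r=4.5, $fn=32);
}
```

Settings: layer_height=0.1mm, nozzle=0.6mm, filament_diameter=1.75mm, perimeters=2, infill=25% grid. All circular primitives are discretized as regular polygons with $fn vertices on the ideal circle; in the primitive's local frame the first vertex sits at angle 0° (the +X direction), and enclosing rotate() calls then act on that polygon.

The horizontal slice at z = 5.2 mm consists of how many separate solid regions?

1

At z = 5.2 mm: the cube is present — its section is the full 29×24 rectangle; the 15.5×13 cube at (9.5, -2) contributes its full rectangle; the cylinder at (4, -1.5): section is a regular 32-gon, circumradius r=4.5; Merging all regions: the regions partially overlap (shared area 188.84 mm²), so overlapping operands fuse into one piece — 1 connected region. The result has 1 disconnected region.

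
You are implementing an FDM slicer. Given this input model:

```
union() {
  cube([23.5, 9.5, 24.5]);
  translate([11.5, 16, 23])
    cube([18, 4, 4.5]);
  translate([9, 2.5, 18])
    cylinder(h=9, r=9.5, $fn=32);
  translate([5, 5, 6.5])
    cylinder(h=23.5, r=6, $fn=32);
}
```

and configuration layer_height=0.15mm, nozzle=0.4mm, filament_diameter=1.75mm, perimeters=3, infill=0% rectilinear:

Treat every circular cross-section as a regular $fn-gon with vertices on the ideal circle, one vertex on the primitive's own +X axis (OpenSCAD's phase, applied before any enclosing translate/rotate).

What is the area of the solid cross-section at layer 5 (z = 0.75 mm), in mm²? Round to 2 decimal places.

223.25 mm²

At z = 0.75 mm: the cube is present — its section is the full 23.5×9.5 rectangle (area 223.25 mm²); the cube at (11.5, 16) is not intersected at this z (z outside [23, 27.5]); the cylinder at (9, 2.5) does not reach this height (z outside [18, 27]); the cylinder at (5, 5) is absent (z outside [6.5, 30]); Combining (union): only the 23.5×9.5 cube is present, so the union is just that shape — area = 223.25 mm². Overall, the cross-section is a single solid region. Net area = 223.25 mm².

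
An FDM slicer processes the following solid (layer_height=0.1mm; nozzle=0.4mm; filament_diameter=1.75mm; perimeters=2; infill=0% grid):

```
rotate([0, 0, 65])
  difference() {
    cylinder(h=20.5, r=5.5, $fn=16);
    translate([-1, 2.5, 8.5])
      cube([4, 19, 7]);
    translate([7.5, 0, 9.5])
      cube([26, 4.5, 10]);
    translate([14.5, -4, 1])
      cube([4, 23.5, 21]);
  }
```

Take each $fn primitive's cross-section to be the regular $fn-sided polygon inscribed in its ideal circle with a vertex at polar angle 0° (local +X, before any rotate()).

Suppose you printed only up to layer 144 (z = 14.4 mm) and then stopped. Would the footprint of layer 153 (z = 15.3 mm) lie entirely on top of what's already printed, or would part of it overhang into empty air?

Compare the two slices. At z = 14.4: the r=5.5 cylinder gives a regular 16-gon of circumradius 5.5 (constant along its height) (area = (16/2)·5.500²·sin(360°/16) = 92.61 mm²); the cube at (-1, 2.5) is present — its section is the full 4×19 rectangle (area 76.00 mm²); the cube at (7.5, 0) is present — its section is the full 26×4.5 rectangle (area 117.00 mm²); the 4×23.5 cube at (14.5, -4) contributes its full rectangle (area 94.00 mm²); Taking the first minus the rest: starting from the r=5.5 cylinder (92.61 mm²), the 4×19 cube at (-1, 2.5) partially overlaps it — only the 10.82 mm² overlap (of its 76.00 mm²) is removed, clipping the outline; the 26×4.5 cube at (7.5, 0) misses the remaining region (no effect); the 4×23.5 cube at (14.5, -4) misses the remaining region (no effect) — area = 81.79 mm²; (rotated 65° about Z; rotation is an isometry so areas/perimeters/island counts are preserved). At z = 15.3: the r=5.5 cylinder gives a regular 16-gon of circumradius 5.5 (constant along its height) (area = (16/2)·5.500²·sin(360°/16) = 92.61 mm²); the cube at (-1, 2.5) (footprint 4×19) is included at this height (area 76.00 mm²); the cube at (7.5, 0) (footprint 26×4.5) is included at this height (area 117.00 mm²); the cube at (14.5, -4) is present — its section is the full 4×23.5 rectangle (area 94.00 mm²); After the difference (first − rest): starting from the r=5.5 cylinder (92.61 mm²), the 4×19 cube at (-1, 2.5) partially overlaps it — only the 10.82 mm² overlap (of its 76.00 mm²) is removed, clipping the outline; the 26×4.5 cube at (7.5, 0) misses the remaining region (no effect); the 4×23.5 cube at (14.5, -4) misses the remaining region (no effect) — area = 81.79 mm²; (whole slice rotated 65° about Z — lengths, areas and connectivity unchanged). Checking containment: the cross-section at z = 15.3 is a subset of the cross-section at z = 14.4.

entirely on top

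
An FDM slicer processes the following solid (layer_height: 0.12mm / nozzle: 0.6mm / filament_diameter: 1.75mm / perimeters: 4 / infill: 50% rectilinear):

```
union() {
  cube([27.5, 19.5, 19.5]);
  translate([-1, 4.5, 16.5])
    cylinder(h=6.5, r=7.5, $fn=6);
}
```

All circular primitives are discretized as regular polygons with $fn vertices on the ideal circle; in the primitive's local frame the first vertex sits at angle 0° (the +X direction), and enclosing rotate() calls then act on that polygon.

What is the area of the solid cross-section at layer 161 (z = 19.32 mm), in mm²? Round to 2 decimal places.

At z = 19.32 mm: the 27.5×19.5 cube contributes its full rectangle (area 536.25 mm²); the cylinder at (-1, 4.5): section is a regular 6-gon, circumradius r=7.5 (area = (6/2)·7.500²·sin(360°/6) = 146.14 mm²); Taking the union: the regions partially overlap — summed areas 682.39 mm² minus the doubly-counted overlap 53.44 mm² gives 628.95 mm² — area = 628.95 mm². Overall, the cross-section is a single solid region. Net area = 628.95 mm².

628.95 mm²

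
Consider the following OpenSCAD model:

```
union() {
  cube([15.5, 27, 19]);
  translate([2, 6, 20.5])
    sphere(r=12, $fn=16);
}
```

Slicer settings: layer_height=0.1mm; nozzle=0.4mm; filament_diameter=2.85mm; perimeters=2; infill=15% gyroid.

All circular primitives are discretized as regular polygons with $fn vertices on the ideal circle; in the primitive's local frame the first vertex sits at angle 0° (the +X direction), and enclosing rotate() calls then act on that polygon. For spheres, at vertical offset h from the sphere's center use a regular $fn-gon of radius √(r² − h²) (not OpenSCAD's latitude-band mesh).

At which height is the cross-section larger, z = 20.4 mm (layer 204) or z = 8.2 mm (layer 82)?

layer 204 (z = 20.4 mm)

Layer 204 (z = 20.4): the cube does not reach this height (z outside [0, 19]); the sphere at (2, 6): section is a regular 16-gon, circumradius = √(r²−h²) = √(12²−0.1²) = 12.000 (area = (16/2)·12.000²·sin(360°/16) = 440.82 mm²); Combining (union): only the r=12 sphere at (2, 6) is present, so the union is just that shape — area = 440.82 mm². So its area = 440.82 mm². Layer 82 (z = 8.2): the cube (footprint 15.5×27) is included at this height (area 418.50 mm²); the sphere at (2, 6) is not intersected at this z (|z−center|=12.300 > r=12); Taking the union: only the 15.5×27 cube is present, so the union is just that shape — area = 418.50 mm². So its area = 418.50 mm². Layer 204 is larger (440.82 vs 418.50 mm²).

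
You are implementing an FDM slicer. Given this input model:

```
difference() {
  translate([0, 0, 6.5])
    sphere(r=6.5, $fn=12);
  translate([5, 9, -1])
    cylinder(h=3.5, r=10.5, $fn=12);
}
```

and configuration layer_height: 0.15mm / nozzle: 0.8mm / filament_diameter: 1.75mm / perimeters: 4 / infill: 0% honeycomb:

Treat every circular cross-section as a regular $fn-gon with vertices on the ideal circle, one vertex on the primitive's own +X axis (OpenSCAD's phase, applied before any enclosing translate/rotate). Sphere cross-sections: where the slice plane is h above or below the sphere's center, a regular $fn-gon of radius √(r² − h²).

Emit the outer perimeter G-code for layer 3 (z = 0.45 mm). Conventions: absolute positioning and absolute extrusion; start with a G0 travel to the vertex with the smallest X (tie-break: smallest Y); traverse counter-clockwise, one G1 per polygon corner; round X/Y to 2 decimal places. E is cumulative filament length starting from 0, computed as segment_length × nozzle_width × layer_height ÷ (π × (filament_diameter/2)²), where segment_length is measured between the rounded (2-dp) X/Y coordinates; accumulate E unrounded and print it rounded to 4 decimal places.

At z = 0.45 mm: the sphere: section is a regular 12-gon, circumradius = √(r²−h²) = √(6.5²−6.05²) = 2.376; the cylinder at (5, 9): section is a regular 12-gon, circumradius r=10.5; Taking the first minus the rest: starting from the r=6.5 sphere, the r=10.5 cylinder at (5, 9) partially overlaps it — only the 7.98 mm² overlap (of its 330.75 mm²) is removed, clipping the outline — 1 connected region. The outline is a single polygon with 10 vertices. Extrusion per mm of travel: 0.8 × 0.15 / (π × 0.875²) = 0.049890. Accumulating E over each segment gives final E = 0.6448.

G0 X-2.38 Y0.00 Z0.45
G1 X-2.06 Y-1.19 E0.0615
G1 X-1.19 Y-2.06 E0.1229
G1 X0.00 Y-2.38 E0.1843
G1 X1.19 Y-2.06 E0.2458
G1 X2.06 Y-1.19 E0.3072
G1 X2.18 Y-0.74 E0.3304
G1 X-0.25 Y-0.09 E0.4559
G1 X-1.79 Y1.45 E0.5646
G1 X-2.06 Y1.19 E0.5833
G1 X-2.38 Y0.00 E0.6448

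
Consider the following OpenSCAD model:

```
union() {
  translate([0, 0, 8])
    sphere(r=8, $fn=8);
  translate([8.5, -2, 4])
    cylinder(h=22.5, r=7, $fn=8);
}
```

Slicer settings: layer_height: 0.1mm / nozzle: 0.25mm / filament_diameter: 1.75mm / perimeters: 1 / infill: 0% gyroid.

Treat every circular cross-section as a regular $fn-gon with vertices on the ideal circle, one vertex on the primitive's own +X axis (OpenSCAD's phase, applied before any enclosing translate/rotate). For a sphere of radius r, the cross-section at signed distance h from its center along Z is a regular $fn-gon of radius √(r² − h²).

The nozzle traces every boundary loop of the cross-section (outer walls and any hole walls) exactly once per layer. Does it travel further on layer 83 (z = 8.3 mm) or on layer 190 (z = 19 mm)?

Layer 83 (z = 8.3): the r=8 sphere contributes a regular 8-gon of circumradius √(8²−0.3²) = 7.994 (perimeter = 2·8·7.994·sin(180°/8) = 48.95 mm); the r=7 cylinder at (8.5, -2) contributes a regular 8-gon of circumradius 7 (perimeter = 2·8·7.000·sin(180°/8) = 42.86 mm); Taking the union: the regions partially overlap (shared area 42.68 mm²), so the edge portions inside another operand are dropped and the merged outline is re-measured after clipping — boundary = 65.53 mm. So its perimeter = 65.53 mm. Layer 190 (z = 19): the sphere is absent (|z−center|=11.000 > r=8); the r=7 cylinder at (8.5, -2) gives a regular 8-gon of circumradius 7 (constant along its height) (perimeter = 2·8·7.000·sin(180°/8) = 42.86 mm); Taking the union: only the r=7 cylinder at (8.5, -2) is present, so the union is just that shape — boundary = 42.86 mm. So its perimeter = 42.86 mm. Layer 83 is larger (65.53 vs 42.86 mm).

layer 83 (z = 8.3 mm)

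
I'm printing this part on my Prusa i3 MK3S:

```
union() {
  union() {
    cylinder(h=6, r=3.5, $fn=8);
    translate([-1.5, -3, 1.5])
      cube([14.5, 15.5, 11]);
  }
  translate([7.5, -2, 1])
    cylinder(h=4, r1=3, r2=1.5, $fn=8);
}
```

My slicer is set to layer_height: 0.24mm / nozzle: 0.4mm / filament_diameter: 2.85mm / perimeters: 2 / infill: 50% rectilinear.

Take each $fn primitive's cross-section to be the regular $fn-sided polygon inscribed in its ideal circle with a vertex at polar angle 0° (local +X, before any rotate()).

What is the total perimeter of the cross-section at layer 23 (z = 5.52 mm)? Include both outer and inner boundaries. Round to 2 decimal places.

At z = 5.52 mm: the r=3.5 cylinder contributes a regular 8-gon of circumradius 3.5 (perimeter = 2·8·3.500·sin(180°/8) = 21.43 mm); the 14.5×15.5 cube at (-1.5, -3) contributes its full rectangle (perimeter 60.00 mm); Merging all regions: the regions partially overlap (shared area 26.29 mm²), so the edge portions inside another operand are dropped and the merged outline is re-measured after clipping — boundary = 61.91 mm; the cone at (7.5, -2) does not reach this height (z outside [1, 5]); Merging all regions: only the result so far is present, so the union is just that shape — boundary = 61.91 mm. Overall, the cross-section is a single solid region. Total boundary length (outer) = 61.91 mm.

61.91 mm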